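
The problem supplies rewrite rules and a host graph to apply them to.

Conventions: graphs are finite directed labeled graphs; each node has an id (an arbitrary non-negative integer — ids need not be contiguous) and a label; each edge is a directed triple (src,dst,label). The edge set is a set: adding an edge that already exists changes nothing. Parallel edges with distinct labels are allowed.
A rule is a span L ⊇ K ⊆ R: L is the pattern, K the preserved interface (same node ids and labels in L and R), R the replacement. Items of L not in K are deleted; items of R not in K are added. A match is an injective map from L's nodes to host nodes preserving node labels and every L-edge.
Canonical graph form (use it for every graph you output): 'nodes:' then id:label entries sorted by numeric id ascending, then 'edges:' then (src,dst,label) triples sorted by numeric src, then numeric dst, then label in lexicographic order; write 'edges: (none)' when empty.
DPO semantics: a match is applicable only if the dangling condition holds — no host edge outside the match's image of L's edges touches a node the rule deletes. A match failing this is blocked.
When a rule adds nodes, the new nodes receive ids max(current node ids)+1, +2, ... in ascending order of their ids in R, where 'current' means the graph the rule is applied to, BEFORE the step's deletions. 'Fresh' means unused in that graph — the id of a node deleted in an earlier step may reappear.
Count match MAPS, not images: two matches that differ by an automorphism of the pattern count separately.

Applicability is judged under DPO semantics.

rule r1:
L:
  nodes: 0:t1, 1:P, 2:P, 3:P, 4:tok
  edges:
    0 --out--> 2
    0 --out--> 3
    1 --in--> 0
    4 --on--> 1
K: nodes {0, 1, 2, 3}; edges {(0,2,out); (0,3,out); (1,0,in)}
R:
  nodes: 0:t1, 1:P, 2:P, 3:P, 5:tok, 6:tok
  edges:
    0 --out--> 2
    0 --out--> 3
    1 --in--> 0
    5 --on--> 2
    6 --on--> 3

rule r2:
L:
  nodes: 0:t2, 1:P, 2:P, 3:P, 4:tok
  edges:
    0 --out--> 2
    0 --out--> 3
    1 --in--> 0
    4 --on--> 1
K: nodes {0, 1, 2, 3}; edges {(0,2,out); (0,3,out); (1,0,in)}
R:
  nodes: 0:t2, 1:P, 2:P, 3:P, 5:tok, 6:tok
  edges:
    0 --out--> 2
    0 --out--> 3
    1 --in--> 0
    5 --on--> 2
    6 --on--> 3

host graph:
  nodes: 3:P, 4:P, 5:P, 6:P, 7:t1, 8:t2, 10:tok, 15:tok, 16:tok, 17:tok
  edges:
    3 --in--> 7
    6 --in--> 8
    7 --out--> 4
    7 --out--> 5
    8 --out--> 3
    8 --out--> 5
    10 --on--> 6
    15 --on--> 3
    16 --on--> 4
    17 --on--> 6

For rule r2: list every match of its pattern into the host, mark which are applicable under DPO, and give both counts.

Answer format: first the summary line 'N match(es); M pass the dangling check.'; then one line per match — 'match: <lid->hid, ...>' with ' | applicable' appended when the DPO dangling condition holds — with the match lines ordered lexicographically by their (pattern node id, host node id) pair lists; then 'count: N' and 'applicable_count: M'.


4 match(es); 4 pass the dangling check.
match: 0->8, 1->6, 2->3, 3->5, 4->10 | applicable
match: 0->8, 1->6, 2->3, 3->5, 4->17 | applicable
match: 0->8, 1->6, 2->5, 3->3, 4->10 | applicable
match: 0->8, 1->6, 2->5, 3->3, 4->17 | applicable
count: 4
applicable_count: 4


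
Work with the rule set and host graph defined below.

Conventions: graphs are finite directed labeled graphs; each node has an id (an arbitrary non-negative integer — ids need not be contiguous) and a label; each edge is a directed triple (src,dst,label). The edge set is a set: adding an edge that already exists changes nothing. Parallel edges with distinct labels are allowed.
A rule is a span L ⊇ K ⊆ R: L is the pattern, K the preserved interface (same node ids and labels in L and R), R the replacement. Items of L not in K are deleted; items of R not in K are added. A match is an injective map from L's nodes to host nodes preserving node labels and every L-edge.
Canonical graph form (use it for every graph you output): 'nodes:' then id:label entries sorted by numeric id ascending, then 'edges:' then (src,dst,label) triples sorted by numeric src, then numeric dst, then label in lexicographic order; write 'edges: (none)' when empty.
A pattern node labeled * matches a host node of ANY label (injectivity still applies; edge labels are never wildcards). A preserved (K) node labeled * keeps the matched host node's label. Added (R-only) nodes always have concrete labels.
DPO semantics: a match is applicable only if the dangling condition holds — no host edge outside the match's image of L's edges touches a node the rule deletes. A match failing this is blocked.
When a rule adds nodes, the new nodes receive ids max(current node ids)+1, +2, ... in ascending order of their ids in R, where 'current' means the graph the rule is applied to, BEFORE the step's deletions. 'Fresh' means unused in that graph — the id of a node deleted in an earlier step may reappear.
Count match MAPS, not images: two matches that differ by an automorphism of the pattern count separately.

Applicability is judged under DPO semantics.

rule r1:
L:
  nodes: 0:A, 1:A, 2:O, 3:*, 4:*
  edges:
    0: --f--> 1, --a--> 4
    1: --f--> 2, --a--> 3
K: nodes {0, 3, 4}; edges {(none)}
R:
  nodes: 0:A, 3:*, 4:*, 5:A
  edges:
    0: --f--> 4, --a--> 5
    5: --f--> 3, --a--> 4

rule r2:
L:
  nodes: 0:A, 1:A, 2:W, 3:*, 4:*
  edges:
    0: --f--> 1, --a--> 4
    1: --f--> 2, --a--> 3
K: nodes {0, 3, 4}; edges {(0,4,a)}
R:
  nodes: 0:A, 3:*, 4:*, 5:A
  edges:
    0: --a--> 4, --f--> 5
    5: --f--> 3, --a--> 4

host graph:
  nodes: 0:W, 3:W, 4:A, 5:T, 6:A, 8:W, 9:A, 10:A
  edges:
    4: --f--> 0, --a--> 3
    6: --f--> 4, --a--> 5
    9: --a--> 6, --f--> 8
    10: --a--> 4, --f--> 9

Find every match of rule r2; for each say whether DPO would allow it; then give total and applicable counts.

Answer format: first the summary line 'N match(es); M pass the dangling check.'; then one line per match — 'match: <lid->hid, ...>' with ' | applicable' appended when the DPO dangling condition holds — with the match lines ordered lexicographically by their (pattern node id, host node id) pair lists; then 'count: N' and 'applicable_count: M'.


2 match(es); 1 pass the dangling check.
match: 0->6, 1->4, 2->0, 3->3, 4->5
match: 0->10, 1->9, 2->8, 3->6, 4->4 | applicable
count: 2
applicable_count: 1


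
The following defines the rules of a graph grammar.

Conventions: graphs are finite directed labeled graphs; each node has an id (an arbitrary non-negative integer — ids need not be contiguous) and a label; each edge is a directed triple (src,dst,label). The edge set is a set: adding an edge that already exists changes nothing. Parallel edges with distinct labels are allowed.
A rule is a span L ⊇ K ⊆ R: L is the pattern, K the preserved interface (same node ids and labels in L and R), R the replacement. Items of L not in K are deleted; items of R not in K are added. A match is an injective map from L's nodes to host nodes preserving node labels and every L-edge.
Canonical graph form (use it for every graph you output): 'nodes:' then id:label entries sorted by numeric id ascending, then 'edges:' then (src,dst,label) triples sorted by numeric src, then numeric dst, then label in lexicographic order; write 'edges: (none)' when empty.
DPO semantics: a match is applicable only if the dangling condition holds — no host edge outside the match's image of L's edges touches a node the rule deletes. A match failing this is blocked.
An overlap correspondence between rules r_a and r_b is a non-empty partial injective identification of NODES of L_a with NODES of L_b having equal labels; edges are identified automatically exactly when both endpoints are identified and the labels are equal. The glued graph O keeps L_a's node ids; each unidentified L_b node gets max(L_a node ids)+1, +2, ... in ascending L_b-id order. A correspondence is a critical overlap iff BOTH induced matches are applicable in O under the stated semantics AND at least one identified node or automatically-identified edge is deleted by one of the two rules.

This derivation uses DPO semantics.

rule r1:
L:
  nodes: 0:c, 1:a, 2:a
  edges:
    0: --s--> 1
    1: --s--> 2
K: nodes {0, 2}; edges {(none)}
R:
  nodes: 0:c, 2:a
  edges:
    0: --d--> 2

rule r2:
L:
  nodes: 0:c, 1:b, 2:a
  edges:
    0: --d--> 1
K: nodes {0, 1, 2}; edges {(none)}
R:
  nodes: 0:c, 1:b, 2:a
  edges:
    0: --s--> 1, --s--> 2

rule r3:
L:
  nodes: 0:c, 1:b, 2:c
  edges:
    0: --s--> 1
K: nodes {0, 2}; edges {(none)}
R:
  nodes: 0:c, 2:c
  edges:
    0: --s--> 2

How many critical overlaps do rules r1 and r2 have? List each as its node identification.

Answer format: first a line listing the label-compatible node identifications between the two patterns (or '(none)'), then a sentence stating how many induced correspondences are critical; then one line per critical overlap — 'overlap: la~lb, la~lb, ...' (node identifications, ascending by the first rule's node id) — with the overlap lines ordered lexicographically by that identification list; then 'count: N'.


label-compatible node identifications between L(r1) and L(r2): 0~0, 1~2, 2~2
2 of the induced correspondences are critical overlaps of r1 and r2.
overlap: 0~0, 1~2
overlap: 1~2
count: 2


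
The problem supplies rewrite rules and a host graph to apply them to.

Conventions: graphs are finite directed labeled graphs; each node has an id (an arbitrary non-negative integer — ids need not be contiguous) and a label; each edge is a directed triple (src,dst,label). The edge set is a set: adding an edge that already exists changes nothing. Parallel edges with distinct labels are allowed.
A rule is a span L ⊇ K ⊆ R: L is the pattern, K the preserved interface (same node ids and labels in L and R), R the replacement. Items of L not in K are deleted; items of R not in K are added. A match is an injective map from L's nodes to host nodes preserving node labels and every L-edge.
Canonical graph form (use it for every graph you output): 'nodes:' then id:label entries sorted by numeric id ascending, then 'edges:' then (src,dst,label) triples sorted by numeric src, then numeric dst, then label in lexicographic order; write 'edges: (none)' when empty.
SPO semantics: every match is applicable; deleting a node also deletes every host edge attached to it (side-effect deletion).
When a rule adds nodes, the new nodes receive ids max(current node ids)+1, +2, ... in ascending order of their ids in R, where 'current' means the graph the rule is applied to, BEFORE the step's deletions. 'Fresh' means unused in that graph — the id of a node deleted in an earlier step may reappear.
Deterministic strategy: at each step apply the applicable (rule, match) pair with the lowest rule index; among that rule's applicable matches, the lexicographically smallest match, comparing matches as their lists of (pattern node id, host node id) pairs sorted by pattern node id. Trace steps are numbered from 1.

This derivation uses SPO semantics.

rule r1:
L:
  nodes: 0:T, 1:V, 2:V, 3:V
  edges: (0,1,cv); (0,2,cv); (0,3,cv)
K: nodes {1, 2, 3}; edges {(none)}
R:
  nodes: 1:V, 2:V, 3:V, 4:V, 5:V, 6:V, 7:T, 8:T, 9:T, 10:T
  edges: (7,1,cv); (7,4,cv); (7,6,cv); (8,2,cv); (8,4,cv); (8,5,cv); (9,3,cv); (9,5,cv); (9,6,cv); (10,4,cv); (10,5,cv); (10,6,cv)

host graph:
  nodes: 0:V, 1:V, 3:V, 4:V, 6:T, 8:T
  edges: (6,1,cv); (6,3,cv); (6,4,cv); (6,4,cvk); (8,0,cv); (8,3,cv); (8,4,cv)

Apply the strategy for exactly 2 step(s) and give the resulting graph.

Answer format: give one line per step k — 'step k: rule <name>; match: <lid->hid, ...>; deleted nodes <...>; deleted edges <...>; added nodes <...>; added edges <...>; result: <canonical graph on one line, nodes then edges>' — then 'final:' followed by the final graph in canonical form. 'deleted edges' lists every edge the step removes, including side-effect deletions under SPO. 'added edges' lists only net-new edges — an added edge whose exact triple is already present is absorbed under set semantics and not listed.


step 1: rule r1; match: 0->6, 1->1, 2->3, 3->4; deleted nodes 6; deleted edges (6,1,cv); (6,3,cv); (6,4,cv); (6,4,cvk); added nodes 9, 10, 11, 12, 13, 14, 15; added edges (12,1,cv); (12,9,cv); (12,11,cv); (13,3,cv); (13,9,cv); (13,10,cv); (14,4,cv); (14,10,cv); (14,11,cv); (15,9,cv); (15,10,cv); (15,11,cv); result: nodes: 0:V, 1:V, 3:V, 4:V, 8:T, 9:V, 10:V, 11:V, 12:T, 13:T, 14:T, 15:T edges: (8,0,cv); (8,3,cv); (8,4,cv); (12,1,cv); (12,9,cv); (12,11,cv); (13,3,cv); (13,9,cv); (13,10,cv); (14,4,cv); (14,10,cv); (14,11,cv); (15,9,cv); (15,10,cv); (15,11,cv)
step 2: rule r1; match: 0->8, 1->0, 2->3, 3->4; deleted nodes 8; deleted edges (8,0,cv); (8,3,cv); (8,4,cv); added nodes 16, 17, 18, 19, 20, 21, 22; added edges (19,0,cv); (19,16,cv); (19,18,cv); (20,3,cv); (20,16,cv); (20,17,cv); (21,4,cv); (21,17,cv); (21,18,cv); (22,16,cv); (22,17,cv); (22,18,cv); result: nodes: 0:V, 1:V, 3:V, 4:V, 9:V, 10:V, 11:V, 12:T, 13:T, 14:T, 15:T, 16:V, 17:V, 18:V, 19:T, 20:T, 21:T, 22:T edges: (12,1,cv); (12,9,cv); (12,11,cv); (13,3,cv); (13,9,cv); (13,10,cv); (14,4,cv); (14,10,cv); (14,11,cv); (15,9,cv); (15,10,cv); (15,11,cv); (19,0,cv); (19,16,cv); (19,18,cv); (20,3,cv); (20,16,cv); (20,17,cv); (21,4,cv); (21,17,cv); (21,18,cv); (22,16,cv); (22,17,cv); (22,18,cv)
final:
nodes: 0:V, 1:V, 3:V, 4:V, 9:V, 10:V, 11:V, 12:T, 13:T, 14:T, 15:T, 16:V, 17:V, 18:V, 19:T, 20:T, 21:T, 22:T
edges: (12,1,cv); (12,9,cv); (12,11,cv); (13,3,cv); (13,9,cv); (13,10,cv); (14,4,cv); (14,10,cv); (14,11,cv); (15,9,cv); (15,10,cv); (15,11,cv); (19,0,cv); (19,16,cv); (19,18,cv); (20,3,cv); (20,16,cv); (20,17,cv); (21,4,cv); (21,17,cv); (21,18,cv); (22,16,cv); (22,17,cv); (22,18,cv)


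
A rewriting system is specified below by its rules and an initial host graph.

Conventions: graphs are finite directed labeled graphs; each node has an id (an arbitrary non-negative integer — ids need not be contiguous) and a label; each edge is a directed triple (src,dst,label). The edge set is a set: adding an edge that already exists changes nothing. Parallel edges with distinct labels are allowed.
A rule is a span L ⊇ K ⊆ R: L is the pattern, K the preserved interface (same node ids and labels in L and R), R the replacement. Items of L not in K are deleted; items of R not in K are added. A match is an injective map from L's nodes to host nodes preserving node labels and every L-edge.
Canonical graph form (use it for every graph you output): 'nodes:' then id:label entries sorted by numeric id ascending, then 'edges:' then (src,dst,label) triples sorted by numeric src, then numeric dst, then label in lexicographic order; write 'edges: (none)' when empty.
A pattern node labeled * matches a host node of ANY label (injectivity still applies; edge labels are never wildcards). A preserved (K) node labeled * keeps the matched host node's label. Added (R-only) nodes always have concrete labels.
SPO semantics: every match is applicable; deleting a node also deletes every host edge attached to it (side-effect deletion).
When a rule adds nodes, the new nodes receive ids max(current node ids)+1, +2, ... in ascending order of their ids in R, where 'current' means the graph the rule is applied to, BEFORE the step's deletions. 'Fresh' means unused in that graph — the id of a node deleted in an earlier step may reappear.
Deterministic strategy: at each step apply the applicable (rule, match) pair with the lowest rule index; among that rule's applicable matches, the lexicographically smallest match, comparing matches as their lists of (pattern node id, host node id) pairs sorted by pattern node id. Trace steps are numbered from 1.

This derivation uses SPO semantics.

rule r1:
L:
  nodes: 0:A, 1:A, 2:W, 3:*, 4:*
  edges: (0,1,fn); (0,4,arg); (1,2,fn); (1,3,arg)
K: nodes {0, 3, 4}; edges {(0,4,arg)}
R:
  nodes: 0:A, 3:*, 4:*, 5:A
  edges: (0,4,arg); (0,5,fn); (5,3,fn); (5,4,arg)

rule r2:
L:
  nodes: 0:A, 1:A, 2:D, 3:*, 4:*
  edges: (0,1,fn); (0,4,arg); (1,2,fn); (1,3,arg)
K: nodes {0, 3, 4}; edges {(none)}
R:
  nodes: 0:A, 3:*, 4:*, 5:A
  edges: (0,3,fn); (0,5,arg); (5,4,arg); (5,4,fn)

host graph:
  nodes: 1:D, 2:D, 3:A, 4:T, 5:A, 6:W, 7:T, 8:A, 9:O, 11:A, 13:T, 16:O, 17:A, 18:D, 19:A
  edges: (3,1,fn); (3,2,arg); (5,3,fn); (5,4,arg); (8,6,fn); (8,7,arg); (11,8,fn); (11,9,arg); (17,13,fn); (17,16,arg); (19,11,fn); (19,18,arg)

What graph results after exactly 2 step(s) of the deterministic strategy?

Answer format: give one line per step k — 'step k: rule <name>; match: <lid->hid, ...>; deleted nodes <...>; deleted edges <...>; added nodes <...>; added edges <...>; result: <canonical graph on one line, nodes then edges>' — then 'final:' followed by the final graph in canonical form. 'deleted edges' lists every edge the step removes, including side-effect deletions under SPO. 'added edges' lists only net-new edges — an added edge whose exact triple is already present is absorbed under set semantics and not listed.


step 1: rule r1; match: 0->11, 1->8, 2->6, 3->7, 4->9; deleted nodes 6, 8; deleted edges (8,6,fn); (8,7,arg); (11,8,fn); added nodes 20; added edges (11,20,fn); (20,7,fn); (20,9,arg); result: nodes: 1:D, 2:D, 3:A, 4:T, 5:A, 7:T, 9:O, 11:A, 13:T, 16:O, 17:A, 18:D, 19:A, 20:A edges: (3,1,fn); (3,2,arg); (5,3,fn); (5,4,arg); (11,9,arg); (11,20,fn); (17,13,fn); (17,16,arg); (19,11,fn); (19,18,arg); (20,7,fn); (20,9,arg)
step 2: rule r2; match: 0->5, 1->3, 2->1, 3->2, 4->4; deleted nodes 1, 3; deleted edges (3,1,fn); (3,2,arg); (5,3,fn); (5,4,arg); added nodes 21; added edges (5,2,fn); (5,21,arg); (21,4,arg); (21,4,fn); result: nodes: 2:D, 4:T, 5:A, 7:T, 9:O, 11:A, 13:T, 16:O, 17:A, 18:D, 19:A, 20:A, 21:A edges: (5,2,fn); (5,21,arg); (11,9,arg); (11,20,fn); (17,13,fn); (17,16,arg); (19,11,fn); (19,18,arg); (20,7,fn); (20,9,arg); (21,4,arg); (21,4,fn)
final:
nodes: 2:D, 4:T, 5:A, 7:T, 9:O, 11:A, 13:T, 16:O, 17:A, 18:D, 19:A, 20:A, 21:A
edges: (5,2,fn); (5,21,arg); (11,9,arg); (11,20,fn); (17,13,fn); (17,16,arg); (19,11,fn); (19,18,arg); (20,7,fn); (20,9,arg); (21,4,arg); (21,4,fn)


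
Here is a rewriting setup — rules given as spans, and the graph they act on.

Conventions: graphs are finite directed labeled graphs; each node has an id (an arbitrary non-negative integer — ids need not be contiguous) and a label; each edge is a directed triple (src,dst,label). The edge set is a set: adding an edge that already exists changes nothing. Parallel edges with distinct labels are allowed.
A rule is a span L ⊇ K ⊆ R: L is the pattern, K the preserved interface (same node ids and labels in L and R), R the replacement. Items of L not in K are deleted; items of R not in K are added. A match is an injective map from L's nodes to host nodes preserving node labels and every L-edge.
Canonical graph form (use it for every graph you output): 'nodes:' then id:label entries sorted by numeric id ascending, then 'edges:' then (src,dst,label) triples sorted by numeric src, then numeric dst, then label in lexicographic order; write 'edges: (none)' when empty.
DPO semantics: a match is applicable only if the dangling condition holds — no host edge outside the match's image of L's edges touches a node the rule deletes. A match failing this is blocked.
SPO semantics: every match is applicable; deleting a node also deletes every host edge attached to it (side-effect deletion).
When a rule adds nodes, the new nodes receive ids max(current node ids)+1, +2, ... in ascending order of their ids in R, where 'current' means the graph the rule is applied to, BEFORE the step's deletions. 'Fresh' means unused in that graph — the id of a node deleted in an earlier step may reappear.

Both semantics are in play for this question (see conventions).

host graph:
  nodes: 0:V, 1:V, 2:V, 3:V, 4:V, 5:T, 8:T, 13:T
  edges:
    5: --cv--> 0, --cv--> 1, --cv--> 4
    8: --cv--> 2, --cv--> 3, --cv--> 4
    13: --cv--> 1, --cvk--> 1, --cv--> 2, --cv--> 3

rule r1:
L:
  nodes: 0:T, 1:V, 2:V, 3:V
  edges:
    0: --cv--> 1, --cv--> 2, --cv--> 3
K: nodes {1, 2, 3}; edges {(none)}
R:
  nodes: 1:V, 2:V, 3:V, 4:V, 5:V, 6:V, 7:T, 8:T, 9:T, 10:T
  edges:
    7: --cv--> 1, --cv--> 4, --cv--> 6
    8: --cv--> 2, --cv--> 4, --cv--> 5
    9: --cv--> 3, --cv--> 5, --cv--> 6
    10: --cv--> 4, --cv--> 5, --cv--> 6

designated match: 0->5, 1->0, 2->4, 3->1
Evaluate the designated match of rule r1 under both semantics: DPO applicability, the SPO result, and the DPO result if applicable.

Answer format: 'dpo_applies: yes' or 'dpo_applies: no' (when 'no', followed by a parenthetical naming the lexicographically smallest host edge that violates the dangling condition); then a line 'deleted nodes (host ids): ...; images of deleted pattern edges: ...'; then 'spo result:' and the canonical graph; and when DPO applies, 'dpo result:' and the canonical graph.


dpo_applies: yes
deleted nodes (host ids): 5; images of deleted pattern edges: (5,0,cv); (5,1,cv); (5,4,cv)
spo result:
nodes: 0:V, 1:V, 2:V, 3:V, 4:V, 8:T, 13:T, 14:V, 15:V, 16:V, 17:T, 18:T, 19:T, 20:T
edges: (8,2,cv); (8,3,cv); (8,4,cv); (13,1,cv); (13,1,cvk); (13,2,cv); (13,3,cv); (17,0,cv); (17,14,cv); (17,16,cv); (18,4,cv); (18,14,cv); (18,15,cv); (19,1,cv); (19,15,cv); (19,16,cv); (20,14,cv); (20,15,cv); (20,16,cv)
dpo result:
nodes: 0:V, 1:V, 2:V, 3:V, 4:V, 8:T, 13:T, 14:V, 15:V, 16:V, 17:T, 18:T, 19:T, 20:T
edges: (8,2,cv); (8,3,cv); (8,4,cv); (13,1,cv); (13,1,cvk); (13,2,cv); (13,3,cv); (17,0,cv); (17,14,cv); (17,16,cv); (18,4,cv); (18,14,cv); (18,15,cv); (19,1,cv); (19,15,cv); (19,16,cv); (20,14,cv); (20,15,cv); (20,16,cv)


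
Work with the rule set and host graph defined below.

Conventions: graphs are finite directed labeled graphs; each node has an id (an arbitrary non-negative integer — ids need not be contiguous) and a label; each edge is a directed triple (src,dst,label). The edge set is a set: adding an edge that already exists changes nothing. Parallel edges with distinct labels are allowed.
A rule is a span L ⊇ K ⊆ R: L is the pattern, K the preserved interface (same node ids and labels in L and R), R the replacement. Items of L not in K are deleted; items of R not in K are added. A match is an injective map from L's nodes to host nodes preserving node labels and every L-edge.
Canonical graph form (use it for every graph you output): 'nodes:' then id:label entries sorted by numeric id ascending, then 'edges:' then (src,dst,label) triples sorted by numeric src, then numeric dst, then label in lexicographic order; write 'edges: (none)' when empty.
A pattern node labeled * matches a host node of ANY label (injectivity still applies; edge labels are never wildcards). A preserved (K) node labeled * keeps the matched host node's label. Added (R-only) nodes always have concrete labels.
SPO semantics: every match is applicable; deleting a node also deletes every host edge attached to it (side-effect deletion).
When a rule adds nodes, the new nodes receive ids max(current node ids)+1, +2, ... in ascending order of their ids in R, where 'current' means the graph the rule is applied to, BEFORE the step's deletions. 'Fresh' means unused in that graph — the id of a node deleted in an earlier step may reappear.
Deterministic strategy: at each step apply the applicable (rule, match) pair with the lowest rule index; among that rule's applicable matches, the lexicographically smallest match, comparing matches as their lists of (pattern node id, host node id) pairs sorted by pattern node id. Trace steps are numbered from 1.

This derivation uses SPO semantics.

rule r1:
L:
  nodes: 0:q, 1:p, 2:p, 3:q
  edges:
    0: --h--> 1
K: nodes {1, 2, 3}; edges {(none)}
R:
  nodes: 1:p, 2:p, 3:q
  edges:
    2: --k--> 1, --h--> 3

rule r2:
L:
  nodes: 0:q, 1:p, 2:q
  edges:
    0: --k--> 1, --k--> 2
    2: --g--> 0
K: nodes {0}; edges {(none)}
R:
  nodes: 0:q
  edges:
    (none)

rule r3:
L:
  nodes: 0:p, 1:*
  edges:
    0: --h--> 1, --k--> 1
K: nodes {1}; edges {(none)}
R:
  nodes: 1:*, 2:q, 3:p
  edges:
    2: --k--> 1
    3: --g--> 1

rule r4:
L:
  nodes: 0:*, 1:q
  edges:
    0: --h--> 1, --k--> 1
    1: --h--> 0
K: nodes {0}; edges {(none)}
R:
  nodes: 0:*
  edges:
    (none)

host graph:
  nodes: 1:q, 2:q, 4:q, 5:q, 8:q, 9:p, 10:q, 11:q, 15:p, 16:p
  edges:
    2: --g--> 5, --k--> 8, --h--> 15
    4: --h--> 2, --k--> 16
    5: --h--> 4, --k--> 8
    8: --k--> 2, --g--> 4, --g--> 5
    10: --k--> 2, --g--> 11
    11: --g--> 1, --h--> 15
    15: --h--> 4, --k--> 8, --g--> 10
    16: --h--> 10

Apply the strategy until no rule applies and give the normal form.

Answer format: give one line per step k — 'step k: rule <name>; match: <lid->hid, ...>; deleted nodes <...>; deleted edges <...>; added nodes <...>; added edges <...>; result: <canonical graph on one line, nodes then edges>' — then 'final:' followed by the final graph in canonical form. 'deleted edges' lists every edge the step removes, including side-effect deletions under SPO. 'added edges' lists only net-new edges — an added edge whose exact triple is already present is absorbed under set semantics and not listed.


step 1: rule r1; match: 0->2, 1->15, 2->9, 3->1; deleted nodes 2; deleted edges (2,5,g); (2,8,k); (2,15,h); (4,2,h); (8,2,k); (10,2,k); added nodes (none); added edges (9,1,h); (9,15,k); result: nodes: 1:q, 4:q, 5:q, 8:q, 9:p, 10:q, 11:q, 15:p, 16:p edges: (4,16,k); (5,4,h); (5,8,k); (8,4,g); (8,5,g); (9,1,h); (9,15,k); (10,11,g); (11,1,g); (11,15,h); (15,4,h); (15,8,k); (15,10,g); (16,10,h)
step 2: rule r1; match: 0->11, 1->15, 2->9, 3->1; deleted nodes 11; deleted edges (10,11,g); (11,1,g); (11,15,h); added nodes (none); added edges (none); result: nodes: 1:q, 4:q, 5:q, 8:q, 9:p, 10:q, 15:p, 16:p edges: (4,16,k); (5,4,h); (5,8,k); (8,4,g); (8,5,g); (9,1,h); (9,15,k); (15,4,h); (15,8,k); (15,10,g); (16,10,h)
final:
nodes: 1:q, 4:q, 5:q, 8:q, 9:p, 10:q, 15:p, 16:p
edges: (4,16,k); (5,4,h); (5,8,k); (8,4,g); (8,5,g); (9,1,h); (9,15,k); (15,4,h); (15,8,k); (15,10,g); (16,10,h)


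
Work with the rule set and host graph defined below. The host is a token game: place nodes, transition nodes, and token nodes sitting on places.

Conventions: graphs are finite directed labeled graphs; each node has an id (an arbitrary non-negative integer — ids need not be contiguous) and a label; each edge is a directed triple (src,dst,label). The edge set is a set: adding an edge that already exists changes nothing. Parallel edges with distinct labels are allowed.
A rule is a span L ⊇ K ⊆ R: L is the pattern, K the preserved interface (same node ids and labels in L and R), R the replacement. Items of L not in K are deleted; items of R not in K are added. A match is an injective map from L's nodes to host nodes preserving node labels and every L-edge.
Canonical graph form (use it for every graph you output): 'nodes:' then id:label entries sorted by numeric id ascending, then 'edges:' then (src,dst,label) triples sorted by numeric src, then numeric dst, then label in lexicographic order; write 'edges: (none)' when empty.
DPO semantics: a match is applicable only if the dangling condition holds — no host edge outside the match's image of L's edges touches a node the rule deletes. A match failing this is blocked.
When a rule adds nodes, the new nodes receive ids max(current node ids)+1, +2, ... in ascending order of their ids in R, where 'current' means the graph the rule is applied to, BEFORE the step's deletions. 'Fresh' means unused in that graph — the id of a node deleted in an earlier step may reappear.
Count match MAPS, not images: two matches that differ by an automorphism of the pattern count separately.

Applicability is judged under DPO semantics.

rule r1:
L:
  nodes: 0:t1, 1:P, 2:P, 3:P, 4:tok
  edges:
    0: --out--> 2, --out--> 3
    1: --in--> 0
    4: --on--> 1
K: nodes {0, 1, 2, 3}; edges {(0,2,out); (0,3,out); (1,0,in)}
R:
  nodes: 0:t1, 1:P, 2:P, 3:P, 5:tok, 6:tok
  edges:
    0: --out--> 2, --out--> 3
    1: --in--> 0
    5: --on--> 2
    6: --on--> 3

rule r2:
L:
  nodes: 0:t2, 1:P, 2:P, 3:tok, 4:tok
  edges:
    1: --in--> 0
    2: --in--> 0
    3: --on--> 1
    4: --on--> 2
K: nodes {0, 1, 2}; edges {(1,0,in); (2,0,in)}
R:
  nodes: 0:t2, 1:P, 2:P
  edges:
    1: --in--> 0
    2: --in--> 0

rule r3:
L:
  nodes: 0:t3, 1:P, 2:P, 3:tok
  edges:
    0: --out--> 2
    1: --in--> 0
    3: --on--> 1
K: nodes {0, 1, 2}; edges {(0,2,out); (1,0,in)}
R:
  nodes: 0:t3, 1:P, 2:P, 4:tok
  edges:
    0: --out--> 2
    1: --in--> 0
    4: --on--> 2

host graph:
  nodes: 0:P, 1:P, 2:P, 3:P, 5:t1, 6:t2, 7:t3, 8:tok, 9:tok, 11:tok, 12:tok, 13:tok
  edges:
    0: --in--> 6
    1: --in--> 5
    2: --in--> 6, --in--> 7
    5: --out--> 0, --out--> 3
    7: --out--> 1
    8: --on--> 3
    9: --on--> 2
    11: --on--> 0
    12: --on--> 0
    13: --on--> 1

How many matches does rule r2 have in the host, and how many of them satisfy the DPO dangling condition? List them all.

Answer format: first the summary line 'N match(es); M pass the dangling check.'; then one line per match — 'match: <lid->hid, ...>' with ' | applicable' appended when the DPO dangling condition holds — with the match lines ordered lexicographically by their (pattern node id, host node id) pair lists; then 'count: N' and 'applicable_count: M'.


4 match(es); 4 pass the dangling check.
match: 0->6, 1->0, 2->2, 3->11, 4->9 | applicable
match: 0->6, 1->0, 2->2, 3->12, 4->9 | applicable
match: 0->6, 1->2, 2->0, 3->9, 4->11 | applicable
match: 0->6, 1->2, 2->0, 3->9, 4->12 | applicable
count: 4
applicable_count: 4


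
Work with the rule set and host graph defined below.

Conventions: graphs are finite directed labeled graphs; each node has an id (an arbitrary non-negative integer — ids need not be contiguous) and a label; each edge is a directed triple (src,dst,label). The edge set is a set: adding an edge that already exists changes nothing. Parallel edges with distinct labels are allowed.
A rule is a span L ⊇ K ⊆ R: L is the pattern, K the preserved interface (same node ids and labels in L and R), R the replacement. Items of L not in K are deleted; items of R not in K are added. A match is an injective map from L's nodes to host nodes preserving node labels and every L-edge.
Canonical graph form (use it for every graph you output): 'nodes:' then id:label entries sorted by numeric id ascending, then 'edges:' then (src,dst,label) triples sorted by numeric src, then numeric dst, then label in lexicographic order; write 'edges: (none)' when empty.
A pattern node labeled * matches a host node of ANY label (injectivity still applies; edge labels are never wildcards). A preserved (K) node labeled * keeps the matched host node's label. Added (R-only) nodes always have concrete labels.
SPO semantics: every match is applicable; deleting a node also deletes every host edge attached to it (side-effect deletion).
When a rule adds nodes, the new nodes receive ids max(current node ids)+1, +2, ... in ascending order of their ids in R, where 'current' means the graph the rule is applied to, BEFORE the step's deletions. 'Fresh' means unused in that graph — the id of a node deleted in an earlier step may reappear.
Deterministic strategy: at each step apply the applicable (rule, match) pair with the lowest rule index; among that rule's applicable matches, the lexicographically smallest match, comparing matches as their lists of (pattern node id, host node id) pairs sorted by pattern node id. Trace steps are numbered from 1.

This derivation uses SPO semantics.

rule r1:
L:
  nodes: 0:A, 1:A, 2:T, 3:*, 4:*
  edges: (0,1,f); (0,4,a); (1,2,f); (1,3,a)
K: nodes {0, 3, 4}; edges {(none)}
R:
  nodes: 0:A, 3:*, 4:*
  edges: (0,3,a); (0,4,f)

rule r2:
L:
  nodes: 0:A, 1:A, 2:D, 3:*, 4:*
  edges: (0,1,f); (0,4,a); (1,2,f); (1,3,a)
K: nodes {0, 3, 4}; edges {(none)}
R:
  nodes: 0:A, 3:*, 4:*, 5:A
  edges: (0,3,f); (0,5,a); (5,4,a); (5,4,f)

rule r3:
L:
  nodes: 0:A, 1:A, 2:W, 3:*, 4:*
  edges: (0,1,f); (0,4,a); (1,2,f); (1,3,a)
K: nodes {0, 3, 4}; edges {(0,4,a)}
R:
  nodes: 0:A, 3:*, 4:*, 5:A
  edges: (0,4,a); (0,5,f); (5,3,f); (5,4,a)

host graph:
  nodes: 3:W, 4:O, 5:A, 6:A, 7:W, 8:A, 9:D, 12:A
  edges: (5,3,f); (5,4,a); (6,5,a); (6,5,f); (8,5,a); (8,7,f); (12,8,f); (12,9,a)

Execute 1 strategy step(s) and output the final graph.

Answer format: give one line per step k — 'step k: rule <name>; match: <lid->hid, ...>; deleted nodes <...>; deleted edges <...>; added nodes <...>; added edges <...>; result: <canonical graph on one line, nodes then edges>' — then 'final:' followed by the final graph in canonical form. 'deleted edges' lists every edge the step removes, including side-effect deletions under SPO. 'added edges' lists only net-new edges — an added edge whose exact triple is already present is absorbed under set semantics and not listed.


step 1: rule r3; match: 0->12, 1->8, 2->7, 3->5, 4->9; deleted nodes 7, 8; deleted edges (8,5,a); (8,7,f); (12,8,f); added nodes 13; added edges (12,13,f); (13,5,f); (13,9,a); result: nodes: 3:W, 4:O, 5:A, 6:A, 9:D, 12:A, 13:A edges: (5,3,f); (5,4,a); (6,5,a); (6,5,f); (12,9,a); (12,13,f); (13,5,f); (13,9,a)
final:
nodes: 3:W, 4:O, 5:A, 6:A, 9:D, 12:A, 13:A
edges: (5,3,f); (5,4,a); (6,5,a); (6,5,f); (12,9,a); (12,13,f); (13,5,f); (13,9,a)


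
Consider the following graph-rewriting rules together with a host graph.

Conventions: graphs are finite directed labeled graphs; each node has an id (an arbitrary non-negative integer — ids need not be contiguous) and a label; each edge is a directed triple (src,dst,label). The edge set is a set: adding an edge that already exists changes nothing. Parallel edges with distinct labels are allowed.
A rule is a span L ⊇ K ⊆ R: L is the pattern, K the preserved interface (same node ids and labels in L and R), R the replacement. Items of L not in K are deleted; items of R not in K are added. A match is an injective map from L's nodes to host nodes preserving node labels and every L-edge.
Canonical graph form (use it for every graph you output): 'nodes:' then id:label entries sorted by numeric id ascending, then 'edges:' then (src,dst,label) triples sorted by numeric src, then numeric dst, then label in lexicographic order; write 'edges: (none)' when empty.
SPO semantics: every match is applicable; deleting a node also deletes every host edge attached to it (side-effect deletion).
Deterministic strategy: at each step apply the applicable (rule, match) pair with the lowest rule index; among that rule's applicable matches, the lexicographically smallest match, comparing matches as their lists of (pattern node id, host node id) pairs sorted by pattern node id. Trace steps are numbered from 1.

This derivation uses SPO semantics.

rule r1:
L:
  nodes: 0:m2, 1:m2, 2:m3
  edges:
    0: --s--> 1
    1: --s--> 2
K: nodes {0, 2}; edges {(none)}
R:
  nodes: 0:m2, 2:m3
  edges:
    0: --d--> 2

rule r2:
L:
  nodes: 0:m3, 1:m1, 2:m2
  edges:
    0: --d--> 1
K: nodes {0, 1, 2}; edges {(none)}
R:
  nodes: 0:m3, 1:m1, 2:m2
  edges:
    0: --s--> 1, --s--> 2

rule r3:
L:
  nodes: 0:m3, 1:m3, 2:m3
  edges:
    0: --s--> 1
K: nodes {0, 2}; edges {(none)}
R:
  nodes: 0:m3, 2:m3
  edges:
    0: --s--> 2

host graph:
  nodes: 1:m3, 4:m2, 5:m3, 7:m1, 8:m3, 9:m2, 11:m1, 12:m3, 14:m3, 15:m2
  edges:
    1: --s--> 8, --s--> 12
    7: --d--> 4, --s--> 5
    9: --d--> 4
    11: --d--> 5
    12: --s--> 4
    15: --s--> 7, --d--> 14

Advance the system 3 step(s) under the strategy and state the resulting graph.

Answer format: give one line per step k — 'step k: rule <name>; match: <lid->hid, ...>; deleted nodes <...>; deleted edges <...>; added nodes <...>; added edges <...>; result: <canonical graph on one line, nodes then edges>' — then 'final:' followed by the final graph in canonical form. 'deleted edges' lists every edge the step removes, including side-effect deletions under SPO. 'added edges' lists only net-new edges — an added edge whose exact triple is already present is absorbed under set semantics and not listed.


step 1: rule r3; match: 0->1, 1->8, 2->5; deleted nodes 8; deleted edges (1,8,s); added nodes (none); added edges (1,5,s); result: nodes: 1:m3, 4:m2, 5:m3, 7:m1, 9:m2, 11:m1, 12:m3, 14:m3, 15:m2 edges: (1,5,s); (1,12,s); (7,4,d); (7,5,s); (9,4,d); (11,5,d); (12,4,s); (15,7,s); (15,14,d)
step 2: rule r3; match: 0->1, 1->5, 2->12; deleted nodes 5; deleted edges (1,5,s); (7,5,s); (11,5,d); added nodes (none); added edges (none); result: nodes: 1:m3, 4:m2, 7:m1, 9:m2, 11:m1, 12:m3, 14:m3, 15:m2 edges: (1,12,s); (7,4,d); (9,4,d); (12,4,s); (15,7,s); (15,14,d)
step 3: rule r3; match: 0->1, 1->12, 2->14; deleted nodes 12; deleted edges (1,12,s); (12,4,s); added nodes (none); added edges (1,14,s); result: nodes: 1:m3, 4:m2, 7:m1, 9:m2, 11:m1, 14:m3, 15:m2 edges: (1,14,s); (7,4,d); (9,4,d); (15,7,s); (15,14,d)
final:
nodes: 1:m3, 4:m2, 7:m1, 9:m2, 11:m1, 14:m3, 15:m2
edges: (1,14,s); (7,4,d); (9,4,d); (15,7,s); (15,14,d)


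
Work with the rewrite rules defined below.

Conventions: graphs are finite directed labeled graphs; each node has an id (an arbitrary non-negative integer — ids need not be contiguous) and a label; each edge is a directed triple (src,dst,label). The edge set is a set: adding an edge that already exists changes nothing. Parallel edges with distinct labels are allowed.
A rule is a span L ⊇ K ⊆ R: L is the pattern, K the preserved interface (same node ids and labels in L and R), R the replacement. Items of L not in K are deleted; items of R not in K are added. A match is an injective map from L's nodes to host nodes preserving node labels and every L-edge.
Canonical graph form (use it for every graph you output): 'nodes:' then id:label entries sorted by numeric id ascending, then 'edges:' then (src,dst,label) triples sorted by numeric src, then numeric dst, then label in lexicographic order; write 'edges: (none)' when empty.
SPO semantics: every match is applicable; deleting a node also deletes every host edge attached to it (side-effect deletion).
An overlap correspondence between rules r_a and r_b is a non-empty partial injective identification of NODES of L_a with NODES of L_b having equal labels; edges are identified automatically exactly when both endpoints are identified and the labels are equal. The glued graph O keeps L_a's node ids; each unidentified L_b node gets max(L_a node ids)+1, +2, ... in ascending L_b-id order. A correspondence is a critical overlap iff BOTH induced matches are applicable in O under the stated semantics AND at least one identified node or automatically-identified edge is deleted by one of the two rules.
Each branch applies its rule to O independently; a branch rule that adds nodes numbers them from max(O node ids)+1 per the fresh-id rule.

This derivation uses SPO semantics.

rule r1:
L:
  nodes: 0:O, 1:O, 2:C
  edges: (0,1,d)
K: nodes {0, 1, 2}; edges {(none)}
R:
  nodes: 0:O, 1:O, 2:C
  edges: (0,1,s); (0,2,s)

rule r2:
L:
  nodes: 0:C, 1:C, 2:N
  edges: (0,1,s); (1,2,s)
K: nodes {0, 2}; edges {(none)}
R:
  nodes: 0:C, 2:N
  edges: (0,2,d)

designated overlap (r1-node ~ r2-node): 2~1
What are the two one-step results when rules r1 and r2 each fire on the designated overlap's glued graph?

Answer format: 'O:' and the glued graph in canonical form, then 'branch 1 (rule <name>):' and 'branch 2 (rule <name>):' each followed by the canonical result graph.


O:
nodes: 0:O, 1:O, 2:C, 3:C, 4:N
edges: (0,1,d); (2,4,s); (3,2,s)
branch 1 (rule r1):
nodes: 0:O, 1:O, 2:C, 3:C, 4:N
edges: (0,1,s); (0,2,s); (2,4,s); (3,2,s)
branch 2 (rule r2):
nodes: 0:O, 1:O, 3:C, 4:N
edges: (0,1,d); (3,4,d)


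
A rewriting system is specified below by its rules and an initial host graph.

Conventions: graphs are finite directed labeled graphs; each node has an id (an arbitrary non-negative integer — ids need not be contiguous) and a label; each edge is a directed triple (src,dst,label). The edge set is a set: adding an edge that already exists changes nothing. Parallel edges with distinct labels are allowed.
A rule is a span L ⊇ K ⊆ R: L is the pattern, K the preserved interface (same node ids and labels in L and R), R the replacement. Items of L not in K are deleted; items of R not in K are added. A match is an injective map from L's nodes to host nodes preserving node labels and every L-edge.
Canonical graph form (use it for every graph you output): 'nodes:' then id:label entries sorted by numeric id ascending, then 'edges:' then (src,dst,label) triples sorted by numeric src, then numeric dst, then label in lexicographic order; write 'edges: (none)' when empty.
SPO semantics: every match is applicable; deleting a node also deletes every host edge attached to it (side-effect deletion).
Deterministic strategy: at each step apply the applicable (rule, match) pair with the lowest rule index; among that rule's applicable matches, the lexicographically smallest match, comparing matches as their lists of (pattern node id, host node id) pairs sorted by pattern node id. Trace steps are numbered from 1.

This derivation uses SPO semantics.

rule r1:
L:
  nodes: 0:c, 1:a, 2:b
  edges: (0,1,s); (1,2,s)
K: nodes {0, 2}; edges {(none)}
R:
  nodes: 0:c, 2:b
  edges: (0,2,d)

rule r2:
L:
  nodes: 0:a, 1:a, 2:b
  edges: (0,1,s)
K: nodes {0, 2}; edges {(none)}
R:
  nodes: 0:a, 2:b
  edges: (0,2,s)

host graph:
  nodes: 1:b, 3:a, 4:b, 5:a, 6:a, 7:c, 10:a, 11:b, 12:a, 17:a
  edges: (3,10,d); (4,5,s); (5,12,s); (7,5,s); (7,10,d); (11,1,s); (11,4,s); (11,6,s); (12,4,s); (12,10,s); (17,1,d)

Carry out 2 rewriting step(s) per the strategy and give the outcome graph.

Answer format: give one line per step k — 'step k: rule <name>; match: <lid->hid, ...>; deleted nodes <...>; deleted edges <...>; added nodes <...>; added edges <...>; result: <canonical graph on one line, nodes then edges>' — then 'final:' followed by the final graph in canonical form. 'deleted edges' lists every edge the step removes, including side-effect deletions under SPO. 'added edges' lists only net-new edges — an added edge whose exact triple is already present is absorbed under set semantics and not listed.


step 1: rule r2; match: 0->5, 1->12, 2->1; deleted nodes 12; deleted edges (5,12,s); (12,4,s); (12,10,s); added nodes (none); added edges (5,1,s); result: nodes: 1:b, 3:a, 4:b, 5:a, 6:a, 7:c, 10:a, 11:b, 17:a edges: (3,10,d); (4,5,s); (5,1,s); (7,5,s); (7,10,d); (11,1,s); (11,4,s); (11,6,s); (17,1,d)
step 2: rule r1; match: 0->7, 1->5, 2->1; deleted nodes 5; deleted edges (4,5,s); (5,1,s); (7,5,s); added nodes (none); added edges (7,1,d); result: nodes: 1:b, 3:a, 4:b, 6:a, 7:c, 10:a, 11:b, 17:a edges: (3,10,d); (7,1,d); (7,10,d); (11,1,s); (11,4,s); (11,6,s); (17,1,d)
final:
nodes: 1:b, 3:a, 4:b, 6:a, 7:c, 10:a, 11:b, 17:a
edges: (3,10,d); (7,1,d); (7,10,d); (11,1,s); (11,4,s); (11,6,s); (17,1,d)
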